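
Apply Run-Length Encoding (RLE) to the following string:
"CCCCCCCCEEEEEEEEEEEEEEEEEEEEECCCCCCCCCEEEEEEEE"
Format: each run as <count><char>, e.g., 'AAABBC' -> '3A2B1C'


Scanning runs left to right:
  i=0: run of 'C' x 8 -> '8C'
  i=8: run of 'E' x 21 -> '21E'
  i=29: run of 'C' x 9 -> '9C'
  i=38: run of 'E' x 8 -> '8E'

RLE = 8C21E9C8E


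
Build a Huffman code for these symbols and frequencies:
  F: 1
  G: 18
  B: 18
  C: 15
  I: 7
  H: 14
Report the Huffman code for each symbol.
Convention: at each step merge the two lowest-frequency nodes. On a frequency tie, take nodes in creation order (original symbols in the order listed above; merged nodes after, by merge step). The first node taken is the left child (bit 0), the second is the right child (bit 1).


Huffman tree construction:
Step 1: Merge F(1) + I(7) = 8
Step 2: Merge (F+I)(8) + H(14) = 22
Step 3: Merge C(15) + G(18) = 33
Step 4: Merge B(18) + ((F+I)+H)(22) = 40
Step 5: Merge (C+G)(33) + (B+((F+I)+H))(40) = 73
Read each symbol's code off the tree from the root (left child = 0, right child = 1).

Codes:
  F: 1100 (length 4)
  G: 01 (length 2)
  B: 10 (length 2)
  C: 00 (length 2)
  I: 1101 (length 4)
  H: 111 (length 3)
Average code length: 176/73 = 2.4110 bits/symbol


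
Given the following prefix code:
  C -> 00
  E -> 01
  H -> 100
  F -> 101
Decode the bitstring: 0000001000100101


Decoding step by step:
Bits 00 -> C
Bits 00 -> C
Bits 00 -> C
Bits 100 -> H
Bits 01 -> E
Bits 00 -> C
Bits 101 -> F


Decoded message: CCCHECF


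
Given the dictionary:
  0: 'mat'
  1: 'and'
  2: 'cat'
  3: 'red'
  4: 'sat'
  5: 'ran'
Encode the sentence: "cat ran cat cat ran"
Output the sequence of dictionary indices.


Look up each word in the dictionary:
  'cat' -> 2
  'ran' -> 5
  'cat' -> 2
  'cat' -> 2
  'ran' -> 5

Encoded: [2, 5, 2, 2, 5]


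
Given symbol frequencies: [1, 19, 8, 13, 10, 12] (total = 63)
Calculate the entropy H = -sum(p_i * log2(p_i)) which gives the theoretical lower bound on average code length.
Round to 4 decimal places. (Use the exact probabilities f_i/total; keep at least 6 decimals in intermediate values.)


Per-symbol terms -p_i * log2(p_i) with p_i = f_i/63:
  p = 1/63 = 0.015873: log2(p) = -5.977280, -p*log2(p) = 0.094877
  p = 19/63 = 0.301587: log2(p) = -1.729352, -p*log2(p) = 0.521551
  p = 8/63 = 0.126984: log2(p) = -2.977280, -p*log2(p) = 0.378067
  p = 13/63 = 0.206349: log2(p) = -2.276840, -p*log2(p) = 0.469824
  p = 10/63 = 0.158730: log2(p) = -2.655352, -p*log2(p) = 0.421484
  p = 12/63 = 0.190476: log2(p) = -2.392317, -p*log2(p) = 0.455680
H = 0.094877 + 0.521551 + 0.378067 + 0.469824 + 0.421484 + 0.455680 = 2.341483

H = 2.3415 bits/symbol


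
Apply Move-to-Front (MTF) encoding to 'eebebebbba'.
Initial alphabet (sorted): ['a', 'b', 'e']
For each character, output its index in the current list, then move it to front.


MTF encoding:
'e': index 2 in ['a', 'b', 'e'] -> ['e', 'a', 'b']
'e': index 0 in ['e', 'a', 'b'] -> ['e', 'a', 'b']
'b': index 2 in ['e', 'a', 'b'] -> ['b', 'e', 'a']
'e': index 1 in ['b', 'e', 'a'] -> ['e', 'b', 'a']
'b': index 1 in ['e', 'b', 'a'] -> ['b', 'e', 'a']
'e': index 1 in ['b', 'e', 'a'] -> ['e', 'b', 'a']
'b': index 1 in ['e', 'b', 'a'] -> ['b', 'e', 'a']
'b': index 0 in ['b', 'e', 'a'] -> ['b', 'e', 'a']
'b': index 0 in ['b', 'e', 'a'] -> ['b', 'e', 'a']
'a': index 2 in ['b', 'e', 'a'] -> ['a', 'b', 'e']


Output: [2, 0, 2, 1, 1, 1, 1, 0, 0, 2]


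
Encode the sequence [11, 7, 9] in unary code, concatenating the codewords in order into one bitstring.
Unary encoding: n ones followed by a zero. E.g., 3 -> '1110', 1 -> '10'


Encode each number as n ones followed by a terminating 0:
  11 -> 111111111110 (12 bits)
  7 -> 11111110 (8 bits)
  9 -> 1111111110 (10 bits)
Total length = 12 + 8 + 10 = 30 bits.

Unary([11, 7, 9]) = 111111111110111111101111111110 (30 bits)


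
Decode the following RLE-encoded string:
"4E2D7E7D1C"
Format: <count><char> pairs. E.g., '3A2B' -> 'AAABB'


Expanding each <count><char> pair:
  4E -> 'EEEE'
  2D -> 'DD'
  7E -> 'EEEEEEE'
  7D -> 'DDDDDDD'
  1C -> 'C'

Decoded = EEEEDDEEEEEEEDDDDDDDC


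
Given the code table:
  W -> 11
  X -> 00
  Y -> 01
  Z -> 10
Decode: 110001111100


Decoding:
11 -> W
00 -> X
01 -> Y
11 -> W
11 -> W
00 -> X


Result: WXYWWX


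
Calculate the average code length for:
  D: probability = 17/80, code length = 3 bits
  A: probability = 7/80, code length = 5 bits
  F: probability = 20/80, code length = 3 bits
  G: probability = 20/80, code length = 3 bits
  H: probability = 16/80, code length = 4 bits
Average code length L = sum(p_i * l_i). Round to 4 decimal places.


Weighted contributions p_i * l_i:
  D: (17/80) * 3 = 51/80
  A: (7/80) * 5 = 35/80
  F: (20/80) * 3 = 60/80
  G: (20/80) * 3 = 60/80
  H: (16/80) * 4 = 64/80
Sum = (51 + 35 + 60 + 60 + 64)/80 = 270/80

L = 270/80 = 3.3750 bits/symbol


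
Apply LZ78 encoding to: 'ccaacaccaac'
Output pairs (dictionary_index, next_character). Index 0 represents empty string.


LZ78 encoding steps:
Dictionary: {0: ''}
Step 1: w='' (idx 0), next='c' -> output (0, 'c'), add 'c' as idx 1
Step 2: w='c' (idx 1), next='a' -> output (1, 'a'), add 'ca' as idx 2
Step 3: w='' (idx 0), next='a' -> output (0, 'a'), add 'a' as idx 3
Step 4: w='ca' (idx 2), next='c' -> output (2, 'c'), add 'cac' as idx 4
Step 5: w='ca' (idx 2), next='a' -> output (2, 'a'), add 'caa' as idx 5
Step 6: w='c' (idx 1), end of input -> output (1, '')


Encoded: [(0, 'c'), (1, 'a'), (0, 'a'), (2, 'c'), (2, 'a'), (1, '')]


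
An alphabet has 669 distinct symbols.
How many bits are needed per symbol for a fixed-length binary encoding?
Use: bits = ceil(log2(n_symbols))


log2(669) = 9.3859
Bracket: 2^9 = 512 < 669 <= 2^10 = 1024
So ceil(log2(669)) = 10

bits = ceil(log2(669)) = ceil(9.3859) = 10 bits


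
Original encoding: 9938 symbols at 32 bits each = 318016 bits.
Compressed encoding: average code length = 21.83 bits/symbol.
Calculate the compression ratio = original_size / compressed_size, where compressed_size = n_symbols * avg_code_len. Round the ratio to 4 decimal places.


original_size = n_symbols * orig_bits = 9938 * 32 = 318016 bits
compressed_size = n_symbols * avg_code_len = 9938 * 21.83 = 216946.54 bits
ratio = original_size / compressed_size = 318016 / 216946.54 = 1.4659

Compression ratio = 1.4659


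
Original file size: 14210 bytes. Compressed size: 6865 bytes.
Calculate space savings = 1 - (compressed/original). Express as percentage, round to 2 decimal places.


ratio = compressed/original = 6865/14210 = 0.48311
savings = 1 - ratio = 1 - 0.48311 = 0.51689
as a percentage: 0.51689 * 100 = 51.69%

Space savings = 1 - 6865/14210 = 51.69%


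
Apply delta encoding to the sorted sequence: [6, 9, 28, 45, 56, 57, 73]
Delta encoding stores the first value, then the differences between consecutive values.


First value: 6
Deltas:
  9 - 6 = 3
  28 - 9 = 19
  45 - 28 = 17
  56 - 45 = 11
  57 - 56 = 1
  73 - 57 = 16


Delta encoded: [6, 3, 19, 17, 11, 1, 16]


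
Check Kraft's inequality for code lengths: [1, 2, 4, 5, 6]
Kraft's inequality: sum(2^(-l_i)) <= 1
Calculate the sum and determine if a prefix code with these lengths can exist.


Sum = 2^(-1) + 2^(-2) + 2^(-4) + 2^(-5) + 2^(-6)
    = 0.5 + 0.25 + 0.0625 + 0.03125 + 0.015625
    = 55/64 = 0.859375
Since 0.859375 <= 1, Kraft's inequality IS satisfied.
A prefix code with these lengths CAN exist.

Kraft sum = 0.859375. Satisfied.


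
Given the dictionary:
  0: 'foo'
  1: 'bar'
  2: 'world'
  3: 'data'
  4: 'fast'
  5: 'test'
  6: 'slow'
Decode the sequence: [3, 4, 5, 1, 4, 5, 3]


Look up each index in the dictionary:
  3 -> 'data'
  4 -> 'fast'
  5 -> 'test'
  1 -> 'bar'
  4 -> 'fast'
  5 -> 'test'
  3 -> 'data'

Decoded: "data fast test bar fast test data"


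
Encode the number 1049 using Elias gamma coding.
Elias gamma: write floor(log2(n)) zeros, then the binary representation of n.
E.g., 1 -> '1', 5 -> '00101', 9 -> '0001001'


num_bits = floor(log2(1049)) + 1 = 11
leading_zeros = num_bits - 1 = 10
binary(1049) = 10000011001

Elias gamma(1049) = '0000000000' + '10000011001' = 000000000010000011001 (21 bits)


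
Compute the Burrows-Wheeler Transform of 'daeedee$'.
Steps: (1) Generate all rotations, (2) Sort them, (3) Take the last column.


Rotations (sorted):
  0: $daeedee -> last char: e
  1: aeedee$d -> last char: d
  2: daeedee$ -> last char: $
  3: dee$daee -> last char: e
  4: e$daeede -> last char: e
  5: edee$dae -> last char: e
  6: ee$daeed -> last char: d
  7: eedee$da -> last char: a


BWT = ed$eeeda


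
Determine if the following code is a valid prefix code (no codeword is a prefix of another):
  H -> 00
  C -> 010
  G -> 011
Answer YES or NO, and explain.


Checking each pair (does one codeword prefix another?):
  H='00' vs C='010': no prefix
  H='00' vs G='011': no prefix
  C='010' vs H='00': no prefix
  C='010' vs G='011': no prefix
  G='011' vs H='00': no prefix
  G='011' vs C='010': no prefix
No violation found over all pairs.

YES -- this is a valid prefix code. No codeword is a prefix of any other codeword.


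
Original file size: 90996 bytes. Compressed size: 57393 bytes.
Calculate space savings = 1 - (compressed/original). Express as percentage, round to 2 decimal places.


ratio = compressed/original = 57393/90996 = 0.63072
savings = 1 - ratio = 1 - 0.63072 = 0.36928
as a percentage: 0.36928 * 100 = 36.93%

Space savings = 1 - 57393/90996 = 36.93%


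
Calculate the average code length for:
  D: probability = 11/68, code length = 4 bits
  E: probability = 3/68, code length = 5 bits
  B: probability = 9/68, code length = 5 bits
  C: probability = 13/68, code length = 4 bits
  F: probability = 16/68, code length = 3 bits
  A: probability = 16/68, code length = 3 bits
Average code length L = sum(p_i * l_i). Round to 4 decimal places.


Weighted contributions p_i * l_i:
  D: (11/68) * 4 = 44/68
  E: (3/68) * 5 = 15/68
  B: (9/68) * 5 = 45/68
  C: (13/68) * 4 = 52/68
  F: (16/68) * 3 = 48/68
  A: (16/68) * 3 = 48/68
Sum = (44 + 15 + 45 + 52 + 48 + 48)/68 = 252/68

L = 252/68 = 3.7059 bits/symbol


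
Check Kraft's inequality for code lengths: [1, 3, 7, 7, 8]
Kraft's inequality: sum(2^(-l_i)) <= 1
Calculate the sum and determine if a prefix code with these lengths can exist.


Sum = 2^(-1) + 2^(-3) + 2^(-7) + 2^(-7) + 2^(-8)
    = 0.5 + 0.125 + 0.0078125 + 0.0078125 + 0.00390625
    = 165/256 = 0.64453125
Since 0.64453125 <= 1, Kraft's inequality IS satisfied.
A prefix code with these lengths CAN exist.

Kraft sum = 0.64453125. Satisfied.


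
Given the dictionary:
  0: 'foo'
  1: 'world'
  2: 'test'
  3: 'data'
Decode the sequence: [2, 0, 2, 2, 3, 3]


Look up each index in the dictionary:
  2 -> 'test'
  0 -> 'foo'
  2 -> 'test'
  2 -> 'test'
  3 -> 'data'
  3 -> 'data'

Decoded: "test foo test test data data"


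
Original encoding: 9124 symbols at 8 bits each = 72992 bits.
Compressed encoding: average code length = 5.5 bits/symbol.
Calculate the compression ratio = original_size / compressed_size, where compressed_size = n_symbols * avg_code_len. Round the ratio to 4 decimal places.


original_size = n_symbols * orig_bits = 9124 * 8 = 72992 bits
compressed_size = n_symbols * avg_code_len = 9124 * 5.5 = 50182.0 bits
ratio = original_size / compressed_size = 72992 / 50182.0 = 1.4545

Compression ratio = 1.4545


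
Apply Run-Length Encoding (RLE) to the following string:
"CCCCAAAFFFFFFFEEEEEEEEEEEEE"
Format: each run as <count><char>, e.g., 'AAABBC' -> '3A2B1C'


Scanning runs left to right:
  i=0: run of 'C' x 4 -> '4C'
  i=4: run of 'A' x 3 -> '3A'
  i=7: run of 'F' x 7 -> '7F'
  i=14: run of 'E' x 13 -> '13E'

RLE = 4C3A7F13E


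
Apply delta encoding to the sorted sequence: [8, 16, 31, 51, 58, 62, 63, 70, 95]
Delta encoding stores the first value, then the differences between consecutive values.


First value: 8
Deltas:
  16 - 8 = 8
  31 - 16 = 15
  51 - 31 = 20
  58 - 51 = 7
  62 - 58 = 4
  63 - 62 = 1
  70 - 63 = 7
  95 - 70 = 25


Delta encoded: [8, 8, 15, 20, 7, 4, 1, 7, 25]


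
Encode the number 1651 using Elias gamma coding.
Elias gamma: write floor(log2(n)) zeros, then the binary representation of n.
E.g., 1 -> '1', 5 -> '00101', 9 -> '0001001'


num_bits = floor(log2(1651)) + 1 = 11
leading_zeros = num_bits - 1 = 10
binary(1651) = 11001110011

Elias gamma(1651) = '0000000000' + '11001110011' = 000000000011001110011 (21 bits)


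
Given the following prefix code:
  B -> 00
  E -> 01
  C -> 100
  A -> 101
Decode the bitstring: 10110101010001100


Decoding step by step:
Bits 101 -> A
Bits 101 -> A
Bits 01 -> E
Bits 01 -> E
Bits 00 -> B
Bits 01 -> E
Bits 100 -> C


Decoded message: AAEEBEC


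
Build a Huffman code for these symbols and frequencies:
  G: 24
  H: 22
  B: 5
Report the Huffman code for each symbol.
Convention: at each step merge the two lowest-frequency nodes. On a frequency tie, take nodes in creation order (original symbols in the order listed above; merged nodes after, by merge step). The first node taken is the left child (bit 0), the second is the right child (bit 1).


Huffman tree construction:
Step 1: Merge B(5) + H(22) = 27
Step 2: Merge G(24) + (B+H)(27) = 51
Read each symbol's code off the tree from the root (left child = 0, right child = 1).

Codes:
  G: 0 (length 1)
  H: 11 (length 2)
  B: 10 (length 2)
Average code length: 78/51 = 1.5294 bits/symbol


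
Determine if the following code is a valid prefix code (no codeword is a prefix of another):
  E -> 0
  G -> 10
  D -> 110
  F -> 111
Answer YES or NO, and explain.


Checking each pair (does one codeword prefix another?):
  E='0' vs G='10': no prefix
  E='0' vs D='110': no prefix
  E='0' vs F='111': no prefix
  G='10' vs E='0': no prefix
  G='10' vs D='110': no prefix
  G='10' vs F='111': no prefix
  D='110' vs E='0': no prefix
  D='110' vs G='10': no prefix
  D='110' vs F='111': no prefix
  F='111' vs E='0': no prefix
  F='111' vs G='10': no prefix
  F='111' vs D='110': no prefix
No violation found over all pairs.

YES -- this is a valid prefix code. No codeword is a prefix of any other codeword.


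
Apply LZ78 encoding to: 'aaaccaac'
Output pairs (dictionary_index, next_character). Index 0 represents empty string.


LZ78 encoding steps:
Dictionary: {0: ''}
Step 1: w='' (idx 0), next='a' -> output (0, 'a'), add 'a' as idx 1
Step 2: w='a' (idx 1), next='a' -> output (1, 'a'), add 'aa' as idx 2
Step 3: w='' (idx 0), next='c' -> output (0, 'c'), add 'c' as idx 3
Step 4: w='c' (idx 3), next='a' -> output (3, 'a'), add 'ca' as idx 4
Step 5: w='a' (idx 1), next='c' -> output (1, 'c'), add 'ac' as idx 5


Encoded: [(0, 'a'), (1, 'a'), (0, 'c'), (3, 'a'), (1, 'c')]


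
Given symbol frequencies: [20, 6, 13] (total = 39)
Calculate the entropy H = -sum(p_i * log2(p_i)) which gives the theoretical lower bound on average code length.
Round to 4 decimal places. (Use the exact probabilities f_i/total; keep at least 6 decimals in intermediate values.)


Per-symbol terms -p_i * log2(p_i) with p_i = f_i/39:
  p = 20/39 = 0.512821: log2(p) = -0.963474, -p*log2(p) = 0.494089
  p = 6/39 = 0.153846: log2(p) = -2.700440, -p*log2(p) = 0.415452
  p = 13/39 = 0.333333: log2(p) = -1.584963, -p*log2(p) = 0.528321
H = 0.494089 + 0.415452 + 0.528321 = 1.437862

H = 1.4379 bits/symbol


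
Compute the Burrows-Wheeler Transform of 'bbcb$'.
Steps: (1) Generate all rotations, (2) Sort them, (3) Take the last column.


Rotations (sorted):
  0: $bbcb -> last char: b
  1: b$bbc -> last char: c
  2: bbcb$ -> last char: $
  3: bcb$b -> last char: b
  4: cb$bb -> last char: b


BWT = bc$bb


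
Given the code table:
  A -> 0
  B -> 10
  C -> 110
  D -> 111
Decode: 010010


Decoding:
0 -> A
10 -> B
0 -> A
10 -> B


Result: ABAB


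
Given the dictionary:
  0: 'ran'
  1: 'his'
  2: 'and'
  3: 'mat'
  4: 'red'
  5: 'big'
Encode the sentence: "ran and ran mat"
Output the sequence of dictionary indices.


Look up each word in the dictionary:
  'ran' -> 0
  'and' -> 2
  'ran' -> 0
  'mat' -> 3

Encoded: [0, 2, 0, 3]


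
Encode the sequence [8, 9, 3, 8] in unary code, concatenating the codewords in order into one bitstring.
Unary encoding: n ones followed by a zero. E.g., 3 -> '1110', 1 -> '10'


Encode each number as n ones followed by a terminating 0:
  8 -> 111111110 (9 bits)
  9 -> 1111111110 (10 bits)
  3 -> 1110 (4 bits)
  8 -> 111111110 (9 bits)
Total length = 9 + 10 + 4 + 9 = 32 bits.

Unary([8, 9, 3, 8]) = 11111111011111111101110111111110 (32 bits)


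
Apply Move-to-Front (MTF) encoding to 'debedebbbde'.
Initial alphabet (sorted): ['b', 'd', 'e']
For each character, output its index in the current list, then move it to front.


MTF encoding:
'd': index 1 in ['b', 'd', 'e'] -> ['d', 'b', 'e']
'e': index 2 in ['d', 'b', 'e'] -> ['e', 'd', 'b']
'b': index 2 in ['e', 'd', 'b'] -> ['b', 'e', 'd']
'e': index 1 in ['b', 'e', 'd'] -> ['e', 'b', 'd']
'd': index 2 in ['e', 'b', 'd'] -> ['d', 'e', 'b']
'e': index 1 in ['d', 'e', 'b'] -> ['e', 'd', 'b']
'b': index 2 in ['e', 'd', 'b'] -> ['b', 'e', 'd']
'b': index 0 in ['b', 'e', 'd'] -> ['b', 'e', 'd']
'b': index 0 in ['b', 'e', 'd'] -> ['b', 'e', 'd']
'd': index 2 in ['b', 'e', 'd'] -> ['d', 'b', 'e']
'e': index 2 in ['d', 'b', 'e'] -> ['e', 'd', 'b']


Output: [1, 2, 2, 1, 2, 1, 2, 0, 0, 2, 2]


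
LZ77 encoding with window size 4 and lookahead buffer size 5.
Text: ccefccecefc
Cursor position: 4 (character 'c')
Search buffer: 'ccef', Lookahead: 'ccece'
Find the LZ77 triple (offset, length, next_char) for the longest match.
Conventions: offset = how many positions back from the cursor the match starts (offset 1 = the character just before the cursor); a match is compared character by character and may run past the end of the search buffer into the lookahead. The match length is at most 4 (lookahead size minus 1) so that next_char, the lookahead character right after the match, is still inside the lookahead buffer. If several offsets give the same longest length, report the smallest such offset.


Try each offset into the search buffer:
  offset=1 (pos 3, char 'f'): match length 0
  offset=2 (pos 2, char 'e'): match length 0
  offset=3 (pos 1, char 'c'): match length 1
  offset=4 (pos 0, char 'c'): match length 3
Longest match has length 3 at offset 4.
next_char = character at position 4 + 3 = 7 -> 'c'

Best match: offset=4, length=3 (matching 'cce' starting at position 0)
LZ77 triple: (4, 3, 'c')


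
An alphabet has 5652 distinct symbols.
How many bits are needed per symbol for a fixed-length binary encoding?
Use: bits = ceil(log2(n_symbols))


log2(5652) = 12.4645
Bracket: 2^12 = 4096 < 5652 <= 2^13 = 8192
So ceil(log2(5652)) = 13

bits = ceil(log2(5652)) = ceil(12.4645) = 13 bits


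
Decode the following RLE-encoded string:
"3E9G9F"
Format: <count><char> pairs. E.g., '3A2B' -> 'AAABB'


Expanding each <count><char> pair:
  3E -> 'EEE'
  9G -> 'GGGGGGGGG'
  9F -> 'FFFFFFFFF'

Decoded = EEEGGGGGGGGGFFFFFFFFF


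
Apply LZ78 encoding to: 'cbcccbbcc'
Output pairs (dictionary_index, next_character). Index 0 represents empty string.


LZ78 encoding steps:
Dictionary: {0: ''}
Step 1: w='' (idx 0), next='c' -> output (0, 'c'), add 'c' as idx 1
Step 2: w='' (idx 0), next='b' -> output (0, 'b'), add 'b' as idx 2
Step 3: w='c' (idx 1), next='c' -> output (1, 'c'), add 'cc' as idx 3
Step 4: w='c' (idx 1), next='b' -> output (1, 'b'), add 'cb' as idx 4
Step 5: w='b' (idx 2), next='c' -> output (2, 'c'), add 'bc' as idx 5
Step 6: w='c' (idx 1), end of input -> output (1, '')


Encoded: [(0, 'c'), (0, 'b'), (1, 'c'), (1, 'b'), (2, 'c'), (1, '')]


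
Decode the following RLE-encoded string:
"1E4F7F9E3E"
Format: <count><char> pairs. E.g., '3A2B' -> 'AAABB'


Expanding each <count><char> pair:
  1E -> 'E'
  4F -> 'FFFF'
  7F -> 'FFFFFFF'
  9E -> 'EEEEEEEEE'
  3E -> 'EEE'

Decoded = EFFFFFFFFFFFEEEEEEEEEEEE


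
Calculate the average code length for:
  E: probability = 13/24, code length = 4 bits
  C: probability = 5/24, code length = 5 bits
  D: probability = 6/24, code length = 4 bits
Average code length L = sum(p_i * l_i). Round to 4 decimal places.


Weighted contributions p_i * l_i:
  E: (13/24) * 4 = 52/24
  C: (5/24) * 5 = 25/24
  D: (6/24) * 4 = 24/24
Sum = (52 + 25 + 24)/24 = 101/24

L = 101/24 = 4.2083 bits/symbol


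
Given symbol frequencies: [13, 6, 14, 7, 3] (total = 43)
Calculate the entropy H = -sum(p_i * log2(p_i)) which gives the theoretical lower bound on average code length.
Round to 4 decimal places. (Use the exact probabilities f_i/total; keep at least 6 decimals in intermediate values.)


Per-symbol terms -p_i * log2(p_i) with p_i = f_i/43:
  p = 13/43 = 0.302326: log2(p) = -1.725825, -p*log2(p) = 0.521761
  p = 6/43 = 0.139535: log2(p) = -2.841302, -p*log2(p) = 0.396461
  p = 14/43 = 0.325581: log2(p) = -1.618910, -p*log2(p) = 0.527087
  p = 7/43 = 0.162791: log2(p) = -2.618910, -p*log2(p) = 0.426334
  p = 3/43 = 0.069767: log2(p) = -3.841302, -p*log2(p) = 0.267998
H = 0.521761 + 0.396461 + 0.527087 + 0.426334 + 0.267998 = 2.139641

H = 2.1396 bits/symbol


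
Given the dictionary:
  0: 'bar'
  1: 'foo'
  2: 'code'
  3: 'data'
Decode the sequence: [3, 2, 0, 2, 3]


Look up each index in the dictionary:
  3 -> 'data'
  2 -> 'code'
  0 -> 'bar'
  2 -> 'code'
  3 -> 'data'

Decoded: "data code bar code data"


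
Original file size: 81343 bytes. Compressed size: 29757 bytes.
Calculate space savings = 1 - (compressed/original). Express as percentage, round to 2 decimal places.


ratio = compressed/original = 29757/81343 = 0.365821
savings = 1 - ratio = 1 - 0.365821 = 0.634179
as a percentage: 0.634179 * 100 = 63.42%

Space savings = 1 - 29757/81343 = 63.42%


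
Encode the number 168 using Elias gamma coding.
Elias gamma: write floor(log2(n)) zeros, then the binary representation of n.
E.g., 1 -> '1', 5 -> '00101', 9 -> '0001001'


num_bits = floor(log2(168)) + 1 = 8
leading_zeros = num_bits - 1 = 7
binary(168) = 10101000

Elias gamma(168) = '0000000' + '10101000' = 000000010101000 (15 bits)


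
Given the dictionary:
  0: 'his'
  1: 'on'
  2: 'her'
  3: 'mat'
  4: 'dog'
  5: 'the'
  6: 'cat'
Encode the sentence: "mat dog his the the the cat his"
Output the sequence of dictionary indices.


Look up each word in the dictionary:
  'mat' -> 3
  'dog' -> 4
  'his' -> 0
  'the' -> 5
  'the' -> 5
  'the' -> 5
  'cat' -> 6
  'his' -> 0

Encoded: [3, 4, 0, 5, 5, 5, 6, 0]


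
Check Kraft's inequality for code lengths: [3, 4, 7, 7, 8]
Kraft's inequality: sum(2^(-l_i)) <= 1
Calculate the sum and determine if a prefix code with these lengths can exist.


Sum = 2^(-3) + 2^(-4) + 2^(-7) + 2^(-7) + 2^(-8)
    = 0.125 + 0.0625 + 0.0078125 + 0.0078125 + 0.00390625
    = 53/256 = 0.20703125
Since 0.20703125 <= 1, Kraft's inequality IS satisfied.
A prefix code with these lengths CAN exist.

Kraft sum = 0.20703125. Satisfied.


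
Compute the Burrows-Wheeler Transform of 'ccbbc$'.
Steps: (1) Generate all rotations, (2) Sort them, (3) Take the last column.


Rotations (sorted):
  0: $ccbbc -> last char: c
  1: bbc$cc -> last char: c
  2: bc$ccb -> last char: b
  3: c$ccbb -> last char: b
  4: cbbc$c -> last char: c
  5: ccbbc$ -> last char: $


BWT = ccbbc$


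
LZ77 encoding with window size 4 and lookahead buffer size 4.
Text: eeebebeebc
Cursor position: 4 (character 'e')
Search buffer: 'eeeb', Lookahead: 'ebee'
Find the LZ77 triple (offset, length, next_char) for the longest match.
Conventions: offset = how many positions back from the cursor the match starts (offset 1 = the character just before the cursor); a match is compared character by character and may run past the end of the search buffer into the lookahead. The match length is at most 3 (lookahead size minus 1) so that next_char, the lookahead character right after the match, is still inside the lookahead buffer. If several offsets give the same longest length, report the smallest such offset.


Try each offset into the search buffer:
  offset=1 (pos 3, char 'b'): match length 0
  offset=2 (pos 2, char 'e'): match length 3
  offset=3 (pos 1, char 'e'): match length 1
  offset=4 (pos 0, char 'e'): match length 1
Longest match has length 3 at offset 2.
next_char = character at position 4 + 3 = 7 -> 'e'

Best match: offset=2, length=3 (matching 'ebe' starting at position 2)
LZ77 triple: (2, 3, 'e')


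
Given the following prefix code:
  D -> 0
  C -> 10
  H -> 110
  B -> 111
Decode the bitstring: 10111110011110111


Decoding step by step:
Bits 10 -> C
Bits 111 -> B
Bits 110 -> H
Bits 0 -> D
Bits 111 -> B
Bits 10 -> C
Bits 111 -> B


Decoded message: CBHDBCB


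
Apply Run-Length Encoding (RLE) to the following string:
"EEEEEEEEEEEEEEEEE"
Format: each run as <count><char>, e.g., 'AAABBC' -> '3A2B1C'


Scanning runs left to right:
  i=0: run of 'E' x 17 -> '17E'

RLE = 17E


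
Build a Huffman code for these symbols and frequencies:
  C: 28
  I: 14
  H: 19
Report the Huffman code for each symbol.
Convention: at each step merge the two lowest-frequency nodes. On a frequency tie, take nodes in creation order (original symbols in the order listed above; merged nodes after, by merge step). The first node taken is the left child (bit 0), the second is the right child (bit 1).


Huffman tree construction:
Step 1: Merge I(14) + H(19) = 33
Step 2: Merge C(28) + (I+H)(33) = 61
Read each symbol's code off the tree from the root (left child = 0, right child = 1).

Codes:
  C: 0 (length 1)
  I: 10 (length 2)
  H: 11 (length 2)
Average code length: 94/61 = 1.5410 bits/symbol


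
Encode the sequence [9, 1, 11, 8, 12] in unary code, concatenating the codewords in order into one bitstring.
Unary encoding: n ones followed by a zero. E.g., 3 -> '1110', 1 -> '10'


Encode each number as n ones followed by a terminating 0:
  9 -> 1111111110 (10 bits)
  1 -> 10 (2 bits)
  11 -> 111111111110 (12 bits)
  8 -> 111111110 (9 bits)
  12 -> 1111111111110 (13 bits)
Total length = 10 + 2 + 12 + 9 + 13 = 46 bits.

Unary([9, 1, 11, 8, 12]) = 1111111110101111111111101111111101111111111110 (46 bits)


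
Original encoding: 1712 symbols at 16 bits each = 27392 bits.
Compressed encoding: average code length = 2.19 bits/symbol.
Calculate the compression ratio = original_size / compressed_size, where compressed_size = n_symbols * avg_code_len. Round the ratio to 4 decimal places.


original_size = n_symbols * orig_bits = 1712 * 16 = 27392 bits
compressed_size = n_symbols * avg_code_len = 1712 * 2.19 = 3749.28 bits
ratio = original_size / compressed_size = 27392 / 3749.28 = 7.3059

Compression ratio = 7.3059


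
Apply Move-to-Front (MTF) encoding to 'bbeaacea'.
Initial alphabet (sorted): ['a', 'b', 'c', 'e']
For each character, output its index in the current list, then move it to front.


MTF encoding:
'b': index 1 in ['a', 'b', 'c', 'e'] -> ['b', 'a', 'c', 'e']
'b': index 0 in ['b', 'a', 'c', 'e'] -> ['b', 'a', 'c', 'e']
'e': index 3 in ['b', 'a', 'c', 'e'] -> ['e', 'b', 'a', 'c']
'a': index 2 in ['e', 'b', 'a', 'c'] -> ['a', 'e', 'b', 'c']
'a': index 0 in ['a', 'e', 'b', 'c'] -> ['a', 'e', 'b', 'c']
'c': index 3 in ['a', 'e', 'b', 'c'] -> ['c', 'a', 'e', 'b']
'e': index 2 in ['c', 'a', 'e', 'b'] -> ['e', 'c', 'a', 'b']
'a': index 2 in ['e', 'c', 'a', 'b'] -> ['a', 'e', 'c', 'b']


Output: [1, 0, 3, 2, 0, 3, 2, 2]


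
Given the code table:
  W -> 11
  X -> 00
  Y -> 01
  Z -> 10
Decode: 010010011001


Decoding:
01 -> Y
00 -> X
10 -> Z
01 -> Y
10 -> Z
01 -> Y


Result: YXZYZY


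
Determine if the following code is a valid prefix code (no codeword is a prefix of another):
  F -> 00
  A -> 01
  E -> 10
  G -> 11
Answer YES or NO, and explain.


Checking each pair (does one codeword prefix another?):
  F='00' vs A='01': no prefix
  F='00' vs E='10': no prefix
  F='00' vs G='11': no prefix
  A='01' vs F='00': no prefix
  A='01' vs E='10': no prefix
  A='01' vs G='11': no prefix
  E='10' vs F='00': no prefix
  E='10' vs A='01': no prefix
  E='10' vs G='11': no prefix
  G='11' vs F='00': no prefix
  G='11' vs A='01': no prefix
  G='11' vs E='10': no prefix
No violation found over all pairs.

YES -- this is a valid prefix code. No codeword is a prefix of any other codeword.


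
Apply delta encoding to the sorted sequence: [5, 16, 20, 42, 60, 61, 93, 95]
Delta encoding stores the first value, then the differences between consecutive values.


First value: 5
Deltas:
  16 - 5 = 11
  20 - 16 = 4
  42 - 20 = 22
  60 - 42 = 18
  61 - 60 = 1
  93 - 61 = 32
  95 - 93 = 2


Delta encoded: [5, 11, 4, 22, 18, 1, 32, 2]


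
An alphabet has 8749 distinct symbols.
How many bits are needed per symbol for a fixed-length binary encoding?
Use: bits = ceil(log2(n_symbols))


log2(8749) = 13.0949
Bracket: 2^13 = 8192 < 8749 <= 2^14 = 16384
So ceil(log2(8749)) = 14

bits = ceil(log2(8749)) = ceil(13.0949) = 14 bits


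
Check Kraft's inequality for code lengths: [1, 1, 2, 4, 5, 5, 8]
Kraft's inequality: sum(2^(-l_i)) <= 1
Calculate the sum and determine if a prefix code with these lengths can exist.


Sum = 2^(-1) + 2^(-1) + 2^(-2) + 2^(-4) + 2^(-5) + 2^(-5) + 2^(-8)
    = 0.5 + 0.5 + 0.25 + 0.0625 + 0.03125 + 0.03125 + 0.00390625
    = 353/256 = 1.37890625
Since 1.37890625 > 1, Kraft's inequality is NOT satisfied.
A prefix code with these lengths CANNOT exist.

Kraft sum = 1.37890625. Not satisfied.


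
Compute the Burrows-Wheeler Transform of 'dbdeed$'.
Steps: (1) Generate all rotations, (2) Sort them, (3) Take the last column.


Rotations (sorted):
  0: $dbdeed -> last char: d
  1: bdeed$d -> last char: d
  2: d$dbdee -> last char: e
  3: dbdeed$ -> last char: $
  4: deed$db -> last char: b
  5: ed$dbde -> last char: e
  6: eed$dbd -> last char: d


BWT = dde$bed


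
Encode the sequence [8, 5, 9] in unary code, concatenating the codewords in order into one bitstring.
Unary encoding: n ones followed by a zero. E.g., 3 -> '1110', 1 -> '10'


Encode each number as n ones followed by a terminating 0:
  8 -> 111111110 (9 bits)
  5 -> 111110 (6 bits)
  9 -> 1111111110 (10 bits)
Total length = 9 + 6 + 10 = 25 bits.

Unary([8, 5, 9]) = 1111111101111101111111110 (25 bits)


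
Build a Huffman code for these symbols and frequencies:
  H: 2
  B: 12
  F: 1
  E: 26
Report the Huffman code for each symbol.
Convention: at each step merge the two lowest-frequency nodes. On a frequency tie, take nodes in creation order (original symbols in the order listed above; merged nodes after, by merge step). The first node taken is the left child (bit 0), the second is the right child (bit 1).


Huffman tree construction:
Step 1: Merge F(1) + H(2) = 3
Step 2: Merge (F+H)(3) + B(12) = 15
Step 3: Merge ((F+H)+B)(15) + E(26) = 41
Read each symbol's code off the tree from the root (left child = 0, right child = 1).

Codes:
  H: 001 (length 3)
  B: 01 (length 2)
  F: 000 (length 3)
  E: 1 (length 1)
Average code length: 59/41 = 1.4390 bits/symbol


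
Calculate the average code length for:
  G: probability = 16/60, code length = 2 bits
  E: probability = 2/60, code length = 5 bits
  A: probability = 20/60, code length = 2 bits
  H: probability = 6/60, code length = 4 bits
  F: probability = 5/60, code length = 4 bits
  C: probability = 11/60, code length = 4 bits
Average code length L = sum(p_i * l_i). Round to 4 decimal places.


Weighted contributions p_i * l_i:
  G: (16/60) * 2 = 32/60
  E: (2/60) * 5 = 10/60
  A: (20/60) * 2 = 40/60
  H: (6/60) * 4 = 24/60
  F: (5/60) * 4 = 20/60
  C: (11/60) * 4 = 44/60
Sum = (32 + 10 + 40 + 24 + 20 + 44)/60 = 170/60

L = 170/60 = 2.8333 bits/symbol


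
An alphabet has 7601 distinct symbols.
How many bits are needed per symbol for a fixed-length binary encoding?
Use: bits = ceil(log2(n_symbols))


log2(7601) = 12.892
Bracket: 2^12 = 4096 < 7601 <= 2^13 = 8192
So ceil(log2(7601)) = 13

bits = ceil(log2(7601)) = ceil(12.892) = 13 bits


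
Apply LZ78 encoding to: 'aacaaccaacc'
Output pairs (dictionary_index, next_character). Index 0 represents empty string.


LZ78 encoding steps:
Dictionary: {0: ''}
Step 1: w='' (idx 0), next='a' -> output (0, 'a'), add 'a' as idx 1
Step 2: w='a' (idx 1), next='c' -> output (1, 'c'), add 'ac' as idx 2
Step 3: w='a' (idx 1), next='a' -> output (1, 'a'), add 'aa' as idx 3
Step 4: w='' (idx 0), next='c' -> output (0, 'c'), add 'c' as idx 4
Step 5: w='c' (idx 4), next='a' -> output (4, 'a'), add 'ca' as idx 5
Step 6: w='ac' (idx 2), next='c' -> output (2, 'c'), add 'acc' as idx 6


Encoded: [(0, 'a'), (1, 'c'), (1, 'a'), (0, 'c'), (4, 'a'), (2, 'c')]


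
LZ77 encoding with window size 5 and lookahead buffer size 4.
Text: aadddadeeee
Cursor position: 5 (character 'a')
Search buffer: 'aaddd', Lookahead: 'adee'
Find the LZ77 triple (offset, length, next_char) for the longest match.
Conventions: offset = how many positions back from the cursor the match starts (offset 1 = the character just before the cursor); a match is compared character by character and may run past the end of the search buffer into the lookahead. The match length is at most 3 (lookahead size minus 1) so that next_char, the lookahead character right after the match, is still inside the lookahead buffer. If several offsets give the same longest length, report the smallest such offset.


Try each offset into the search buffer:
  offset=1 (pos 4, char 'd'): match length 0
  offset=2 (pos 3, char 'd'): match length 0
  offset=3 (pos 2, char 'd'): match length 0
  offset=4 (pos 1, char 'a'): match length 2
  offset=5 (pos 0, char 'a'): match length 1
Longest match has length 2 at offset 4.
next_char = character at position 5 + 2 = 7 -> 'e'

Best match: offset=4, length=2 (matching 'ad' starting at position 1)
LZ77 triple: (4, 2, 'e')


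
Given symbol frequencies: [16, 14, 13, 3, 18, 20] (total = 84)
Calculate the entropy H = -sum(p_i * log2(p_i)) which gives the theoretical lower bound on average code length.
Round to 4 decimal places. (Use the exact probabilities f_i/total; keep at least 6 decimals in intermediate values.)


Per-symbol terms -p_i * log2(p_i) with p_i = f_i/84:
  p = 16/84 = 0.190476: log2(p) = -2.392317, -p*log2(p) = 0.455680
  p = 14/84 = 0.166667: log2(p) = -2.584963, -p*log2(p) = 0.430827
  p = 13/84 = 0.154762: log2(p) = -2.691878, -p*log2(p) = 0.416600
  p = 3/84 = 0.035714: log2(p) = -4.807355, -p*log2(p) = 0.171691
  p = 18/84 = 0.214286: log2(p) = -2.222392, -p*log2(p) = 0.476227
  p = 20/84 = 0.238095: log2(p) = -2.070389, -p*log2(p) = 0.492950
H = 0.455680 + 0.430827 + 0.416600 + 0.171691 + 0.476227 + 0.492950 = 2.443975

H = 2.444 bits/symbol


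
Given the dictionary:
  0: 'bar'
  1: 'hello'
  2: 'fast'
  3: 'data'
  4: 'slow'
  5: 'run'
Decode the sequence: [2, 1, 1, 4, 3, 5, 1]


Look up each index in the dictionary:
  2 -> 'fast'
  1 -> 'hello'
  1 -> 'hello'
  4 -> 'slow'
  3 -> 'data'
  5 -> 'run'
  1 -> 'hello'

Decoded: "fast hello hello slow data run hello"


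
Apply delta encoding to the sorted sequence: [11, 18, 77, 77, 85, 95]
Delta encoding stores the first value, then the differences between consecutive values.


First value: 11
Deltas:
  18 - 11 = 7
  77 - 18 = 59
  77 - 77 = 0
  85 - 77 = 8
  95 - 85 = 10


Delta encoded: [11, 7, 59, 0, 8, 10]


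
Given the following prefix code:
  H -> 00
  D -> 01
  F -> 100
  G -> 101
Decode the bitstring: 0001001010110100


Decoding step by step:
Bits 00 -> H
Bits 01 -> D
Bits 00 -> H
Bits 101 -> G
Bits 01 -> D
Bits 101 -> G
Bits 00 -> H


Decoded message: HDHGDGH


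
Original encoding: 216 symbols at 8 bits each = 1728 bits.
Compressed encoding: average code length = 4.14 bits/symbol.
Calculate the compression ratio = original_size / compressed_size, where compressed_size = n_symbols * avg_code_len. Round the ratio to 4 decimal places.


original_size = n_symbols * orig_bits = 216 * 8 = 1728 bits
compressed_size = n_symbols * avg_code_len = 216 * 4.14 = 894.24 bits
ratio = original_size / compressed_size = 1728 / 894.24 = 1.9324

Compression ratio = 1.9324


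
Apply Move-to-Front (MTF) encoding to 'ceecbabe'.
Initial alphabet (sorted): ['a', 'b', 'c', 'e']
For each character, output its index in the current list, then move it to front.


MTF encoding:
'c': index 2 in ['a', 'b', 'c', 'e'] -> ['c', 'a', 'b', 'e']
'e': index 3 in ['c', 'a', 'b', 'e'] -> ['e', 'c', 'a', 'b']
'e': index 0 in ['e', 'c', 'a', 'b'] -> ['e', 'c', 'a', 'b']
'c': index 1 in ['e', 'c', 'a', 'b'] -> ['c', 'e', 'a', 'b']
'b': index 3 in ['c', 'e', 'a', 'b'] -> ['b', 'c', 'e', 'a']
'a': index 3 in ['b', 'c', 'e', 'a'] -> ['a', 'b', 'c', 'e']
'b': index 1 in ['a', 'b', 'c', 'e'] -> ['b', 'a', 'c', 'e']
'e': index 3 in ['b', 'a', 'c', 'e'] -> ['e', 'b', 'a', 'c']


Output: [2, 3, 0, 1, 3, 3, 1, 3]


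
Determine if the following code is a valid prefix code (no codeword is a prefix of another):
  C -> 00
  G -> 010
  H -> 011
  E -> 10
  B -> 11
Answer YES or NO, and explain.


Checking each pair (does one codeword prefix another?):
  C='00' vs G='010': no prefix
  C='00' vs H='011': no prefix
  C='00' vs E='10': no prefix
  C='00' vs B='11': no prefix
  G='010' vs C='00': no prefix
  G='010' vs H='011': no prefix
  G='010' vs E='10': no prefix
  G='010' vs B='11': no prefix
  H='011' vs C='00': no prefix
  H='011' vs G='010': no prefix
  H='011' vs E='10': no prefix
  H='011' vs B='11': no prefix
  E='10' vs C='00': no prefix
  E='10' vs G='010': no prefix
  E='10' vs H='011': no prefix
  E='10' vs B='11': no prefix
  B='11' vs C='00': no prefix
  B='11' vs G='010': no prefix
  B='11' vs H='011': no prefix
  B='11' vs E='10': no prefix
No violation found over all pairs.

YES -- this is a valid prefix code. No codeword is a prefix of any other codeword.


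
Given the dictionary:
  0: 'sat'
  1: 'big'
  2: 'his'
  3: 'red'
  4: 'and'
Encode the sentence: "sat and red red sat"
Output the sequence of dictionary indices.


Look up each word in the dictionary:
  'sat' -> 0
  'and' -> 4
  'red' -> 3
  'red' -> 3
  'sat' -> 0

Encoded: [0, 4, 3, 3, 0]


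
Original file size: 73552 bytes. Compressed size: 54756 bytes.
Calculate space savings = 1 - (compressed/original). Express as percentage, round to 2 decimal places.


ratio = compressed/original = 54756/73552 = 0.744453
savings = 1 - ratio = 1 - 0.744453 = 0.255547
as a percentage: 0.255547 * 100 = 25.55%

Space savings = 1 - 54756/73552 = 25.55%


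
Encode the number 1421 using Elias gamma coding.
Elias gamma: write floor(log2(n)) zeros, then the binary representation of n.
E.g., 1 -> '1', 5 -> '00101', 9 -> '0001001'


num_bits = floor(log2(1421)) + 1 = 11
leading_zeros = num_bits - 1 = 10
binary(1421) = 10110001101

Elias gamma(1421) = '0000000000' + '10110001101' = 000000000010110001101 (21 bits)


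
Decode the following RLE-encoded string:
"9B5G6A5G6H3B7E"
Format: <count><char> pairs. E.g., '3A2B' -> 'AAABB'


Expanding each <count><char> pair:
  9B -> 'BBBBBBBBB'
  5G -> 'GGGGG'
  6A -> 'AAAAAA'
  5G -> 'GGGGG'
  6H -> 'HHHHHH'
  3B -> 'BBB'
  7E -> 'EEEEEEE'

Decoded = BBBBBBBBBGGGGGAAAAAAGGGGGHHHHHHBBBEEEEEEE


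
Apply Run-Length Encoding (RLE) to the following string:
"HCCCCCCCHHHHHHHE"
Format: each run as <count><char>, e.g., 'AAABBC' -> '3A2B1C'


Scanning runs left to right:
  i=0: run of 'H' x 1 -> '1H'
  i=1: run of 'C' x 7 -> '7C'
  i=8: run of 'H' x 7 -> '7H'
  i=15: run of 'E' x 1 -> '1E'

RLE = 1H7C7H1E


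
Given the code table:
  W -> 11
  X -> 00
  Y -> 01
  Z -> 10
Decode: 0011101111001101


Decoding:
00 -> X
11 -> W
10 -> Z
11 -> W
11 -> W
00 -> X
11 -> W
01 -> Y


Result: XWZWWXWY


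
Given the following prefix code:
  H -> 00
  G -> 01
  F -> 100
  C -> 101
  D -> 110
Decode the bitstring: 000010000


Decoding step by step:
Bits 00 -> H
Bits 00 -> H
Bits 100 -> F
Bits 00 -> H


Decoded message: HHFH


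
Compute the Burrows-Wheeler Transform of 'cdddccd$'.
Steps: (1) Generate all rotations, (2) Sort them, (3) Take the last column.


Rotations (sorted):
  0: $cdddccd -> last char: d
  1: ccd$cddd -> last char: d
  2: cd$cdddc -> last char: c
  3: cdddccd$ -> last char: $
  4: d$cdddcc -> last char: c
  5: dccd$cdd -> last char: d
  6: ddccd$cd -> last char: d
  7: dddccd$c -> last char: c


BWT = ddc$cddc
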